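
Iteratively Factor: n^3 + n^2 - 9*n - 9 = (n - 3)*(n^2 + 4*n + 3) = (n - 3)*(n + 3)*(n + 1)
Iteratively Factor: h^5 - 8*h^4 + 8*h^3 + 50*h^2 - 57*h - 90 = (h - 3)*(h^4 - 5*h^3 - 7*h^2 + 29*h + 30) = (h - 3)^2*(h^3 - 2*h^2 - 13*h - 10) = (h - 3)^2*(h + 2)*(h^2 - 4*h - 5) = (h - 5)*(h - 3)^2*(h + 2)*(h + 1)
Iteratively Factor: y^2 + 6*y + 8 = (y + 2)*(y + 4)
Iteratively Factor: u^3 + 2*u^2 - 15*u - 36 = (u + 3)*(u^2 - u - 12) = (u - 4)*(u + 3)*(u + 3)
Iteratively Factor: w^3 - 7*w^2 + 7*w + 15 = (w - 5)*(w^2 - 2*w - 3) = (w - 5)*(w - 3)*(w + 1)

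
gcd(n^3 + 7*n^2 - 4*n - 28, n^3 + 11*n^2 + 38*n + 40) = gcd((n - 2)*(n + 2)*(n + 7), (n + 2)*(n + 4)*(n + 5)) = n + 2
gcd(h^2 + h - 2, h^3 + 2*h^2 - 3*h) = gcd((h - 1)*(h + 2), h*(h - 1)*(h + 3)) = h - 1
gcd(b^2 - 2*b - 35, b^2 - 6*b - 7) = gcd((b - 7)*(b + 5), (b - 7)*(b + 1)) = b - 7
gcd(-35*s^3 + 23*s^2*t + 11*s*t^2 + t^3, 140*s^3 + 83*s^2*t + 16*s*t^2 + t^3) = 35*s^2 + 12*s*t + t^2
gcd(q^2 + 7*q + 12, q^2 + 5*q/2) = 1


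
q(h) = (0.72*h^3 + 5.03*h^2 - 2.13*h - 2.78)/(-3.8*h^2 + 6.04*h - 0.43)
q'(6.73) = -0.12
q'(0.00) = 95.77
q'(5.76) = -0.09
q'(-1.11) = 0.40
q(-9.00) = 0.28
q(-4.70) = -0.39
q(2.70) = -3.58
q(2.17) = -4.53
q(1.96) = -5.58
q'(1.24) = 19.66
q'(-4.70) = -0.13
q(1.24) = 3.03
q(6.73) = -3.26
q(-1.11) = -0.41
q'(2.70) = 0.93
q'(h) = (7.6*h - 6.04)*(0.72*h^3 + 5.03*h^2 - 2.13*h - 2.78)/(-3.8*h^2 + 6.04*h - 0.43)^2 + (2.16*h^2 + 10.06*h - 2.13)/(-3.8*h^2 + 6.04*h - 0.43)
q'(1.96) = 7.37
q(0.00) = 6.47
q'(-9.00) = -0.17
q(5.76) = -3.16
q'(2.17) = 3.35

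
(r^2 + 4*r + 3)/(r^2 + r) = (r + 3)/r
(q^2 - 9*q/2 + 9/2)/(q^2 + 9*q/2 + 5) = (2*q^2 - 9*q + 9)/(2*q^2 + 9*q + 10)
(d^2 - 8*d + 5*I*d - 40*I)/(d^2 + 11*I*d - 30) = (d - 8)/(d + 6*I)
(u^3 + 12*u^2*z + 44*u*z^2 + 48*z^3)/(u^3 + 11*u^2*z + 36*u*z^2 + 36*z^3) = (u + 4*z)/(u + 3*z)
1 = 1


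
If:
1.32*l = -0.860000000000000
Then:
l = -0.65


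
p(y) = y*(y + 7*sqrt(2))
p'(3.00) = 15.90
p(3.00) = 38.70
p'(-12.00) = -14.10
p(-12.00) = 25.21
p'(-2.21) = 5.48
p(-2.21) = -16.99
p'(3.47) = 16.84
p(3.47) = 46.39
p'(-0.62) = 8.66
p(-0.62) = -5.75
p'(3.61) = 17.12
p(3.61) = 48.77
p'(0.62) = 11.14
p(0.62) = 6.52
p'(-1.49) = 6.92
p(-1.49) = -12.53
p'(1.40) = 12.70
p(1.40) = 15.82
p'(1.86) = 13.62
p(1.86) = 21.87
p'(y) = 2*y + 7*sqrt(2)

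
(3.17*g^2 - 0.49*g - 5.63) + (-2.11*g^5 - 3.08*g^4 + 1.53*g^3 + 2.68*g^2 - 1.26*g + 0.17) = -2.11*g^5 - 3.08*g^4 + 1.53*g^3 + 5.85*g^2 - 1.75*g - 5.46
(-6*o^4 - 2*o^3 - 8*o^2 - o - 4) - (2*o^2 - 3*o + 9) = -6*o^4 - 2*o^3 - 10*o^2 + 2*o - 13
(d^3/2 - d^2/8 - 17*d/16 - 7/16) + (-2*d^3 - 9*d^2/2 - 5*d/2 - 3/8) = -3*d^3/2 - 37*d^2/8 - 57*d/16 - 13/16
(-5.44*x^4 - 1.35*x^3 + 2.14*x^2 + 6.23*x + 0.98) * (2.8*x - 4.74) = -15.232*x^5 + 22.0056*x^4 + 12.391*x^3 + 7.3004*x^2 - 26.7862*x - 4.6452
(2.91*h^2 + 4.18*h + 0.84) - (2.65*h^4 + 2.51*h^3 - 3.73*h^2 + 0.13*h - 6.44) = -2.65*h^4 - 2.51*h^3 + 6.64*h^2 + 4.05*h + 7.28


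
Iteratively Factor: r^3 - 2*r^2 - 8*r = (r - 4)*(r^2 + 2*r) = r*(r - 4)*(r + 2)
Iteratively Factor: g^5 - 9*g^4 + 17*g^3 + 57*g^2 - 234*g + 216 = (g + 3)*(g^4 - 12*g^3 + 53*g^2 - 102*g + 72) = (g - 3)*(g + 3)*(g^3 - 9*g^2 + 26*g - 24) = (g - 3)*(g - 2)*(g + 3)*(g^2 - 7*g + 12) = (g - 3)^2*(g - 2)*(g + 3)*(g - 4)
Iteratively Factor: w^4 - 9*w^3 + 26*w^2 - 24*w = (w - 2)*(w^3 - 7*w^2 + 12*w) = (w - 4)*(w - 2)*(w^2 - 3*w) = (w - 4)*(w - 3)*(w - 2)*(w)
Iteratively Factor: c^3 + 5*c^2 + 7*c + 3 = (c + 3)*(c^2 + 2*c + 1) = (c + 1)*(c + 3)*(c + 1)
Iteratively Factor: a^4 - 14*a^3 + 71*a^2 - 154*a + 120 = (a - 3)*(a^3 - 11*a^2 + 38*a - 40) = (a - 4)*(a - 3)*(a^2 - 7*a + 10) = (a - 5)*(a - 4)*(a - 3)*(a - 2)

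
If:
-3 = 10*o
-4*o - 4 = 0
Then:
No Solution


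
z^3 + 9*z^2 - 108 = (z - 3)*(z + 6)^2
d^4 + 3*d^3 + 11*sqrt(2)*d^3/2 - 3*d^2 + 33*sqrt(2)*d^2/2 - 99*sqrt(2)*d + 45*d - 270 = (d - 3)*(d + 6)*(d + 5*sqrt(2)/2)*(d + 3*sqrt(2))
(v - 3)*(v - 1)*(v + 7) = v^3 + 3*v^2 - 25*v + 21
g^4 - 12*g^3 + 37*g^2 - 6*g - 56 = (g - 7)*(g - 4)*(g - 2)*(g + 1)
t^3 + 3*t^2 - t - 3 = (t - 1)*(t + 1)*(t + 3)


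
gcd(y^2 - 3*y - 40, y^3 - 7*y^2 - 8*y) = y - 8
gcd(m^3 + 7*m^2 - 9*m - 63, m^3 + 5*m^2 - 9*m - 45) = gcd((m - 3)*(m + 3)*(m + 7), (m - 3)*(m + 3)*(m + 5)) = m^2 - 9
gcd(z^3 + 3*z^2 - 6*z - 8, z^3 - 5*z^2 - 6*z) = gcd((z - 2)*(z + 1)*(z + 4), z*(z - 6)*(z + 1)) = z + 1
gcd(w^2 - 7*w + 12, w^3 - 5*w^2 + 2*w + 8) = w - 4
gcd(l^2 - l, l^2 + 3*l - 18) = 1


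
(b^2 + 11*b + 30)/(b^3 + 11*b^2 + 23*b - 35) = (b + 6)/(b^2 + 6*b - 7)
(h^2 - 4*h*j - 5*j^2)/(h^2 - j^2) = (h - 5*j)/(h - j)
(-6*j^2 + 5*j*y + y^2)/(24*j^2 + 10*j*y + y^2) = (-j + y)/(4*j + y)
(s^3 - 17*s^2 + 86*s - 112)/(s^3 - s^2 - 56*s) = (s^2 - 9*s + 14)/(s*(s + 7))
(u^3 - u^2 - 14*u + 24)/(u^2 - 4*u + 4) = (u^2 + u - 12)/(u - 2)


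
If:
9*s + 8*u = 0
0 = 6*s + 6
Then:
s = -1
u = 9/8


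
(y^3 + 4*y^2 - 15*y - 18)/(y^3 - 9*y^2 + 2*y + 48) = (y^2 + 7*y + 6)/(y^2 - 6*y - 16)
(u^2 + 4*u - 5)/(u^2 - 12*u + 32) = (u^2 + 4*u - 5)/(u^2 - 12*u + 32)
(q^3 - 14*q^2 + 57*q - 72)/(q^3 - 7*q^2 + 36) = (q^2 - 11*q + 24)/(q^2 - 4*q - 12)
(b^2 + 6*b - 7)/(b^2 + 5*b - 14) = (b - 1)/(b - 2)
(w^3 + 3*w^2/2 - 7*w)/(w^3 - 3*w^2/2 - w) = (2*w + 7)/(2*w + 1)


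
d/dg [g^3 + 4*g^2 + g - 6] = 3*g^2 + 8*g + 1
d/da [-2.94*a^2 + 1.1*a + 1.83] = 1.1 - 5.88*a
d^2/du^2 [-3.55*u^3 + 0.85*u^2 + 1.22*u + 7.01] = 1.7 - 21.3*u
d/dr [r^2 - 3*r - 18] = 2*r - 3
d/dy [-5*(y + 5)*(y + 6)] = -10*y - 55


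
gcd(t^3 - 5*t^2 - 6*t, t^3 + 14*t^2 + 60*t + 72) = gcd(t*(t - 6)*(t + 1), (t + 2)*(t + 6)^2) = 1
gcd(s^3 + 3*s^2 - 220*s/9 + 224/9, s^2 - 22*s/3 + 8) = s - 4/3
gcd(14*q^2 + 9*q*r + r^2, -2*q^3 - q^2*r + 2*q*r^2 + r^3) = 2*q + r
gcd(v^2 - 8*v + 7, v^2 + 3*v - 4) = v - 1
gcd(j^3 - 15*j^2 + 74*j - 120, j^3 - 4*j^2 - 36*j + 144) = j^2 - 10*j + 24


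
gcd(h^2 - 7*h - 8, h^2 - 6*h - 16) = h - 8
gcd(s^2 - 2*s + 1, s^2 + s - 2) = s - 1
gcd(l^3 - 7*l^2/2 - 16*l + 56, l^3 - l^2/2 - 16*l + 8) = l^2 - 16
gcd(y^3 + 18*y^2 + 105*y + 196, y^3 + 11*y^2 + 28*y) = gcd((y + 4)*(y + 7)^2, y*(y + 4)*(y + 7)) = y^2 + 11*y + 28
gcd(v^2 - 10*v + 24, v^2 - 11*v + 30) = v - 6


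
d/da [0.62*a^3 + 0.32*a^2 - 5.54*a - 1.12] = 1.86*a^2 + 0.64*a - 5.54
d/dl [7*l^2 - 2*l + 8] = 14*l - 2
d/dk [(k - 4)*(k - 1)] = 2*k - 5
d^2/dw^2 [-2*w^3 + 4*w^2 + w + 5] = 8 - 12*w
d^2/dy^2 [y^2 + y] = 2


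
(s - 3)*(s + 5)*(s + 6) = s^3 + 8*s^2 - 3*s - 90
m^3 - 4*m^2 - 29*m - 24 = (m - 8)*(m + 1)*(m + 3)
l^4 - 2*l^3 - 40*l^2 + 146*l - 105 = (l - 5)*(l - 3)*(l - 1)*(l + 7)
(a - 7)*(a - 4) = a^2 - 11*a + 28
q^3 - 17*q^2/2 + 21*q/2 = q*(q - 7)*(q - 3/2)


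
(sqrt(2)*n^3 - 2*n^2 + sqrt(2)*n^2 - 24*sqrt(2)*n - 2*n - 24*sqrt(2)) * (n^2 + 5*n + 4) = sqrt(2)*n^5 - 2*n^4 + 6*sqrt(2)*n^4 - 15*sqrt(2)*n^3 - 12*n^3 - 140*sqrt(2)*n^2 - 18*n^2 - 216*sqrt(2)*n - 8*n - 96*sqrt(2)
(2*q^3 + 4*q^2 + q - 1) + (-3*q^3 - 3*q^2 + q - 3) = -q^3 + q^2 + 2*q - 4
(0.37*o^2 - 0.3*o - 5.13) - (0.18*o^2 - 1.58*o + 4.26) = 0.19*o^2 + 1.28*o - 9.39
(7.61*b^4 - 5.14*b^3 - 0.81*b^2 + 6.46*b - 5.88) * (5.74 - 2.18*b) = -16.5898*b^5 + 54.8866*b^4 - 27.7378*b^3 - 18.7322*b^2 + 49.8988*b - 33.7512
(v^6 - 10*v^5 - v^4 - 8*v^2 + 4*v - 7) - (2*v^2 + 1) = v^6 - 10*v^5 - v^4 - 10*v^2 + 4*v - 8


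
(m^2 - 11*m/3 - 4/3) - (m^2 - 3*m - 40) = 116/3 - 2*m/3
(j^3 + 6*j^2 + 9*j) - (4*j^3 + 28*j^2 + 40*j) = -3*j^3 - 22*j^2 - 31*j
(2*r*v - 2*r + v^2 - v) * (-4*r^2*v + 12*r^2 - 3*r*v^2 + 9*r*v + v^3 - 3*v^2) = -8*r^3*v^2 + 32*r^3*v - 24*r^3 - 10*r^2*v^3 + 40*r^2*v^2 - 30*r^2*v - r*v^4 + 4*r*v^3 - 3*r*v^2 + v^5 - 4*v^4 + 3*v^3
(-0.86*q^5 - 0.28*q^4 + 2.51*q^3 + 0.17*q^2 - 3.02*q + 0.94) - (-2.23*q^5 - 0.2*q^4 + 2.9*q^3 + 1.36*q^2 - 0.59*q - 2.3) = 1.37*q^5 - 0.08*q^4 - 0.39*q^3 - 1.19*q^2 - 2.43*q + 3.24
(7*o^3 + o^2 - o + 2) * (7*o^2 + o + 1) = 49*o^5 + 14*o^4 + o^3 + 14*o^2 + o + 2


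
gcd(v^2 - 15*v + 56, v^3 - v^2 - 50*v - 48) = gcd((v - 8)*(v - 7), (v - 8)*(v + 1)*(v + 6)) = v - 8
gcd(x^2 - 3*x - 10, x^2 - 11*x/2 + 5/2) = x - 5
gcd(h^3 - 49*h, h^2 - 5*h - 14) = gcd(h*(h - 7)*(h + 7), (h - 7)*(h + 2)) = h - 7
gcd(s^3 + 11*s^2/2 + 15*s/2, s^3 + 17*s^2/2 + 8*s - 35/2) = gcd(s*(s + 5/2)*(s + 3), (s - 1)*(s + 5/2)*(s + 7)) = s + 5/2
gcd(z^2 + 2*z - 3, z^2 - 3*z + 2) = z - 1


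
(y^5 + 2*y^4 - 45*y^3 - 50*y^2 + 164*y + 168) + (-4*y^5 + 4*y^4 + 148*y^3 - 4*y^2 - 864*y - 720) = -3*y^5 + 6*y^4 + 103*y^3 - 54*y^2 - 700*y - 552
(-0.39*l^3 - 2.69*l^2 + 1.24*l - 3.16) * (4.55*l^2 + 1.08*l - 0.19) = -1.7745*l^5 - 12.6607*l^4 + 2.8109*l^3 - 12.5277*l^2 - 3.6484*l + 0.6004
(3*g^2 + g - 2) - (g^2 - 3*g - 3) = 2*g^2 + 4*g + 1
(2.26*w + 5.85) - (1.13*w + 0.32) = 1.13*w + 5.53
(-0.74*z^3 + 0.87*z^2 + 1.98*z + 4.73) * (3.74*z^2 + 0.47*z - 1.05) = -2.7676*z^5 + 2.906*z^4 + 8.5911*z^3 + 17.7073*z^2 + 0.1441*z - 4.9665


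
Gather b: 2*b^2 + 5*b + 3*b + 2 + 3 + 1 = 2*b^2 + 8*b + 6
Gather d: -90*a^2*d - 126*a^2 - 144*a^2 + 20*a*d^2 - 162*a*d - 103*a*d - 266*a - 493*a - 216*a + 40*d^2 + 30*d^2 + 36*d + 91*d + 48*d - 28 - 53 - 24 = -270*a^2 - 975*a + d^2*(20*a + 70) + d*(-90*a^2 - 265*a + 175) - 105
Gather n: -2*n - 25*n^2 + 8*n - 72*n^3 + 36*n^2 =-72*n^3 + 11*n^2 + 6*n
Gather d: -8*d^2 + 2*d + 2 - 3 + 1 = -8*d^2 + 2*d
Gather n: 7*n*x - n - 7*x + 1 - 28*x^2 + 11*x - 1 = n*(7*x - 1) - 28*x^2 + 4*x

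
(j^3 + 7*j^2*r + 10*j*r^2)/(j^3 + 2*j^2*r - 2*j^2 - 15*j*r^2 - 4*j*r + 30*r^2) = j*(-j - 2*r)/(-j^2 + 3*j*r + 2*j - 6*r)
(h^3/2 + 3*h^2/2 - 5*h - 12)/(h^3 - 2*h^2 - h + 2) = (h^3 + 3*h^2 - 10*h - 24)/(2*(h^3 - 2*h^2 - h + 2))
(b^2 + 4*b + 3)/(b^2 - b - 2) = (b + 3)/(b - 2)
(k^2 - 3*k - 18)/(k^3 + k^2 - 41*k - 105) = (k - 6)/(k^2 - 2*k - 35)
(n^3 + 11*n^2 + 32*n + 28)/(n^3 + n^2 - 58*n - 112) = (n + 2)/(n - 8)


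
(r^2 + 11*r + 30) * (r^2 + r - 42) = r^4 + 12*r^3 - r^2 - 432*r - 1260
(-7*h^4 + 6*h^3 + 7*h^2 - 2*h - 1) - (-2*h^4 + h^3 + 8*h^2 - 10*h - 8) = -5*h^4 + 5*h^3 - h^2 + 8*h + 7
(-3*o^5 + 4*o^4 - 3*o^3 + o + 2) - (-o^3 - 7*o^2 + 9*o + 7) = -3*o^5 + 4*o^4 - 2*o^3 + 7*o^2 - 8*o - 5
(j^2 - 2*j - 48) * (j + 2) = j^3 - 52*j - 96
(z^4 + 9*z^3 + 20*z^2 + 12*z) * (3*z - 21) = 3*z^5 + 6*z^4 - 129*z^3 - 384*z^2 - 252*z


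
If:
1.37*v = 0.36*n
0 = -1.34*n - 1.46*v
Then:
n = 0.00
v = 0.00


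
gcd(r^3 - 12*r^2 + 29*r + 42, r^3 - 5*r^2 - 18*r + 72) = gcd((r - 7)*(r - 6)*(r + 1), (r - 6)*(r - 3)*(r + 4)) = r - 6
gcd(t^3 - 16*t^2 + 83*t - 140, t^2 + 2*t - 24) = t - 4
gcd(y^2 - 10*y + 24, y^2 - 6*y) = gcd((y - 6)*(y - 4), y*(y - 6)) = y - 6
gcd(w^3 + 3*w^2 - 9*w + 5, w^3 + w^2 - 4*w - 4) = 1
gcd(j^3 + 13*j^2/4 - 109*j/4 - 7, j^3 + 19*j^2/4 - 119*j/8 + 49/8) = j + 7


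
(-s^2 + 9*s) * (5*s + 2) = -5*s^3 + 43*s^2 + 18*s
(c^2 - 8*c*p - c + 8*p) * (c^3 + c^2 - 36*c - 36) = c^5 - 8*c^4*p - 37*c^3 + 296*c^2*p + 36*c - 288*p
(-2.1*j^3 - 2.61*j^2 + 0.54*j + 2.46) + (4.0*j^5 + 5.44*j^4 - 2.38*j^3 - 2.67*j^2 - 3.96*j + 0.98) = 4.0*j^5 + 5.44*j^4 - 4.48*j^3 - 5.28*j^2 - 3.42*j + 3.44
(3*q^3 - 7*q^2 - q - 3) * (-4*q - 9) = -12*q^4 + q^3 + 67*q^2 + 21*q + 27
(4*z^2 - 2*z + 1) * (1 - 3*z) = -12*z^3 + 10*z^2 - 5*z + 1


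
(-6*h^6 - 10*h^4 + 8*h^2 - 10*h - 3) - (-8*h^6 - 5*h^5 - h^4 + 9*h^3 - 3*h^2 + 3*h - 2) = 2*h^6 + 5*h^5 - 9*h^4 - 9*h^3 + 11*h^2 - 13*h - 1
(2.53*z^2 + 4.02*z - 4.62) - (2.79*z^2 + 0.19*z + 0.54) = -0.26*z^2 + 3.83*z - 5.16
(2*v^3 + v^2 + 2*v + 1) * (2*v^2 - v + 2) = 4*v^5 + 7*v^3 + 2*v^2 + 3*v + 2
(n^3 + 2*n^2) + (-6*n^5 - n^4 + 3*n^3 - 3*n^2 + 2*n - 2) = -6*n^5 - n^4 + 4*n^3 - n^2 + 2*n - 2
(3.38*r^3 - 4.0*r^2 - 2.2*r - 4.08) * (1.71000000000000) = 5.7798*r^3 - 6.84*r^2 - 3.762*r - 6.9768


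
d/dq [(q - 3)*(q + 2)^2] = (q + 2)*(3*q - 4)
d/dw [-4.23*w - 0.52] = -4.23000000000000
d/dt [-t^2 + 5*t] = 5 - 2*t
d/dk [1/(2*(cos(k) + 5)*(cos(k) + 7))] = (cos(k) + 6)*sin(k)/((cos(k) + 5)^2*(cos(k) + 7)^2)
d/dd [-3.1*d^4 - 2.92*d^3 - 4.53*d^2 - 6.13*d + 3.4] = -12.4*d^3 - 8.76*d^2 - 9.06*d - 6.13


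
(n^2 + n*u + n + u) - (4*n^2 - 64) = -3*n^2 + n*u + n + u + 64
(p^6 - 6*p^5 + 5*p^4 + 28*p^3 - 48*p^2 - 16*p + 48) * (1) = p^6 - 6*p^5 + 5*p^4 + 28*p^3 - 48*p^2 - 16*p + 48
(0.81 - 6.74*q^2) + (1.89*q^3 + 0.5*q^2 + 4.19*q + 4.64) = 1.89*q^3 - 6.24*q^2 + 4.19*q + 5.45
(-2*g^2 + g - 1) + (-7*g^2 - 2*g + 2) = -9*g^2 - g + 1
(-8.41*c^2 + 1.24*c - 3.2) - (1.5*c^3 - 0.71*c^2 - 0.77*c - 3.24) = -1.5*c^3 - 7.7*c^2 + 2.01*c + 0.04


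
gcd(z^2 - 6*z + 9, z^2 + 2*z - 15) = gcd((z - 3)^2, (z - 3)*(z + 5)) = z - 3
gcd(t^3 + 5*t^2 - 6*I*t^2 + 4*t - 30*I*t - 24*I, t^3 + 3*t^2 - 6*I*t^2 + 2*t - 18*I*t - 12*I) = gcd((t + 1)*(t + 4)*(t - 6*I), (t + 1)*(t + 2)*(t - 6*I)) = t^2 + t*(1 - 6*I) - 6*I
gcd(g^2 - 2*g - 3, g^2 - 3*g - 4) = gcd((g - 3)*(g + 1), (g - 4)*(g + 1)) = g + 1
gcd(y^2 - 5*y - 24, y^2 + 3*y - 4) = 1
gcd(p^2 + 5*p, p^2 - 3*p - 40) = p + 5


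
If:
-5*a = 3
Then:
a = -3/5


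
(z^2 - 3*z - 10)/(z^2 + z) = (z^2 - 3*z - 10)/(z*(z + 1))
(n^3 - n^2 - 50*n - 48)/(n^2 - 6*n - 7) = (n^2 - 2*n - 48)/(n - 7)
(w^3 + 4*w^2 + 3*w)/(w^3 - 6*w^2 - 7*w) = (w + 3)/(w - 7)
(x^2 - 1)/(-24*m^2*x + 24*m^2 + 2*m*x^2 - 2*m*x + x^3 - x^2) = (x + 1)/(-24*m^2 + 2*m*x + x^2)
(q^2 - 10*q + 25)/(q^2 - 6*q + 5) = (q - 5)/(q - 1)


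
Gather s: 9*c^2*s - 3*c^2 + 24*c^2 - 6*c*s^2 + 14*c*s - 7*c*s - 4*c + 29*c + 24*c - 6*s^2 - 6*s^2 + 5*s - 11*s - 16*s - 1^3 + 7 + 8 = 21*c^2 + 49*c + s^2*(-6*c - 12) + s*(9*c^2 + 7*c - 22) + 14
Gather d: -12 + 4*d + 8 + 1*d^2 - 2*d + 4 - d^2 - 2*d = 0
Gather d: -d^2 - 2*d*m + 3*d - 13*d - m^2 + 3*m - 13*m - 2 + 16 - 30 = -d^2 + d*(-2*m - 10) - m^2 - 10*m - 16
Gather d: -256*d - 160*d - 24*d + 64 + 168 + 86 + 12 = 330 - 440*d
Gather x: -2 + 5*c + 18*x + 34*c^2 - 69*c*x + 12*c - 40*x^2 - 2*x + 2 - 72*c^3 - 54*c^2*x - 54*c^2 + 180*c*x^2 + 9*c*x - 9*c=-72*c^3 - 20*c^2 + 8*c + x^2*(180*c - 40) + x*(-54*c^2 - 60*c + 16)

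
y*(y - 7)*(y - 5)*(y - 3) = y^4 - 15*y^3 + 71*y^2 - 105*y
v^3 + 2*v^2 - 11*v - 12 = (v - 3)*(v + 1)*(v + 4)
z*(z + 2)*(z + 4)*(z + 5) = z^4 + 11*z^3 + 38*z^2 + 40*z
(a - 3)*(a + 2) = a^2 - a - 6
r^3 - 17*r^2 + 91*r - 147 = (r - 7)^2*(r - 3)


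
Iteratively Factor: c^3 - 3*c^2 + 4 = (c + 1)*(c^2 - 4*c + 4) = (c - 2)*(c + 1)*(c - 2)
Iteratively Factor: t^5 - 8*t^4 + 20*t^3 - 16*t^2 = (t - 2)*(t^4 - 6*t^3 + 8*t^2) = t*(t - 2)*(t^3 - 6*t^2 + 8*t) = t*(t - 4)*(t - 2)*(t^2 - 2*t) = t*(t - 4)*(t - 2)^2*(t)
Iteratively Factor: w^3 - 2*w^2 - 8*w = (w + 2)*(w^2 - 4*w) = w*(w + 2)*(w - 4)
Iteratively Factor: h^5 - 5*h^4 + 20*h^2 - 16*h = (h)*(h^4 - 5*h^3 + 20*h - 16) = h*(h + 2)*(h^3 - 7*h^2 + 14*h - 8) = h*(h - 2)*(h + 2)*(h^2 - 5*h + 4) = h*(h - 2)*(h - 1)*(h + 2)*(h - 4)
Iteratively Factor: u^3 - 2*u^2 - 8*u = (u)*(u^2 - 2*u - 8) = u*(u + 2)*(u - 4)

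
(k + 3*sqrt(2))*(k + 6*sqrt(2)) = k^2 + 9*sqrt(2)*k + 36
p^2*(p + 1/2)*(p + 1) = p^4 + 3*p^3/2 + p^2/2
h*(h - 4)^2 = h^3 - 8*h^2 + 16*h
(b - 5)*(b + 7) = b^2 + 2*b - 35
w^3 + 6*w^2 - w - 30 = (w - 2)*(w + 3)*(w + 5)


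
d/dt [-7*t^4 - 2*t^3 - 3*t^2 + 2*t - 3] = -28*t^3 - 6*t^2 - 6*t + 2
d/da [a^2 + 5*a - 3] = 2*a + 5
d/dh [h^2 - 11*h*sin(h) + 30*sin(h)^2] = -11*h*cos(h) + 2*h - 11*sin(h) + 30*sin(2*h)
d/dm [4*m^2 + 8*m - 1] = 8*m + 8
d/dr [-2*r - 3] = -2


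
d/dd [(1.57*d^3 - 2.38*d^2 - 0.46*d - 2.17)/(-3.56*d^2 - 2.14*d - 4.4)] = (-5.5892*d^4 - 6.7196*d^3 - 17.2684*d^2 + 5.4936*d - 2.6198)/(12.6736*d^4 + 15.2368*d^3 + 35.9076*d^2 + 18.832*d + 19.36)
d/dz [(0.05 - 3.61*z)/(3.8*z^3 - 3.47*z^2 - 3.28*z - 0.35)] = (27.436*z^3 - 13.0967*z^2 + 0.347*z + 1.4275)/(14.44*z^6 - 26.372*z^5 - 12.8871*z^4 + 20.1032*z^3 + 13.1874*z^2 + 2.296*z + 0.1225)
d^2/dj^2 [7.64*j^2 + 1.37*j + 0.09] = 15.2800000000000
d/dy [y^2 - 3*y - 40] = 2*y - 3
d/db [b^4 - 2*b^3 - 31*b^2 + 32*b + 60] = 4*b^3 - 6*b^2 - 62*b + 32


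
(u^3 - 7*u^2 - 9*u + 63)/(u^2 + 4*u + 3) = (u^2 - 10*u + 21)/(u + 1)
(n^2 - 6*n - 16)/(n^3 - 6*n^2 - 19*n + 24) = (n + 2)/(n^2 + 2*n - 3)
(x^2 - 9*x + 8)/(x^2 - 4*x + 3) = (x - 8)/(x - 3)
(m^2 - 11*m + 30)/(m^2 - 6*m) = (m - 5)/m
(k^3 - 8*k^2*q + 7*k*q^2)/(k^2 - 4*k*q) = (k^2 - 8*k*q + 7*q^2)/(k - 4*q)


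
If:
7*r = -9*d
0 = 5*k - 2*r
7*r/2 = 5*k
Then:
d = 0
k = 0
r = 0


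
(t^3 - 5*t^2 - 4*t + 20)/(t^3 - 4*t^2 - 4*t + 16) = (t - 5)/(t - 4)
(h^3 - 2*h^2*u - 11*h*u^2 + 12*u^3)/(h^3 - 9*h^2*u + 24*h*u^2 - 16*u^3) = (-h - 3*u)/(-h + 4*u)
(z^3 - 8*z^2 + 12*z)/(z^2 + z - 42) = z*(z - 2)/(z + 7)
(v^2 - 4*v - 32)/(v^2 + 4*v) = (v - 8)/v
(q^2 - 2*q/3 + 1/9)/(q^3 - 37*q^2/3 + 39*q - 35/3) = (q - 1/3)/(q^2 - 12*q + 35)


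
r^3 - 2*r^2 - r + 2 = (r - 2)*(r - 1)*(r + 1)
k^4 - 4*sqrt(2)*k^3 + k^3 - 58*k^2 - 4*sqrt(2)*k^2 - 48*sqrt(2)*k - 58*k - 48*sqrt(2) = (k + 1)*(k - 8*sqrt(2))*(k + sqrt(2))*(k + 3*sqrt(2))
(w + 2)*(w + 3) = w^2 + 5*w + 6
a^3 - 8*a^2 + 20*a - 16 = (a - 4)*(a - 2)^2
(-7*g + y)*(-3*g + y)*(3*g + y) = 63*g^3 - 9*g^2*y - 7*g*y^2 + y^3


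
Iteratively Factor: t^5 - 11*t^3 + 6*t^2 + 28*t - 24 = (t - 2)*(t^4 + 2*t^3 - 7*t^2 - 8*t + 12) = (t - 2)*(t + 2)*(t^3 - 7*t + 6) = (t - 2)^2*(t + 2)*(t^2 + 2*t - 3) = (t - 2)^2*(t + 2)*(t + 3)*(t - 1)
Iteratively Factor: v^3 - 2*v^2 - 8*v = (v - 4)*(v^2 + 2*v) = v*(v - 4)*(v + 2)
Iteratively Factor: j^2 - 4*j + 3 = (j - 1)*(j - 3)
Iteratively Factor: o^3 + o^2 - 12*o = (o - 3)*(o^2 + 4*o) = (o - 3)*(o + 4)*(o)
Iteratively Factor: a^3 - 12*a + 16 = (a - 2)*(a^2 + 2*a - 8) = (a - 2)^2*(a + 4)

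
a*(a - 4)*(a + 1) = a^3 - 3*a^2 - 4*a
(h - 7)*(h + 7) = h^2 - 49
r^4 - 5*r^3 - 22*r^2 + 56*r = r*(r - 7)*(r - 2)*(r + 4)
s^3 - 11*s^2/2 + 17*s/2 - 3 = (s - 3)*(s - 2)*(s - 1/2)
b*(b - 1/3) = b^2 - b/3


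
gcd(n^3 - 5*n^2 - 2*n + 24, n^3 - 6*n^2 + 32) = n^2 - 2*n - 8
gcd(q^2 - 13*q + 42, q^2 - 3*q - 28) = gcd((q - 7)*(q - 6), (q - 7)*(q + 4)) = q - 7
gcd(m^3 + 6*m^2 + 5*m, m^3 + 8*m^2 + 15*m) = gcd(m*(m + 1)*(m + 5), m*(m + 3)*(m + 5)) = m^2 + 5*m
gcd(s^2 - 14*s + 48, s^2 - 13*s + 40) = s - 8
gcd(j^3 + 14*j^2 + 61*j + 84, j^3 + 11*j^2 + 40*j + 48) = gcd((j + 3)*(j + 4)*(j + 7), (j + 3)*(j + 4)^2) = j^2 + 7*j + 12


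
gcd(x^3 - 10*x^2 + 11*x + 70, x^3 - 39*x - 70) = x^2 - 5*x - 14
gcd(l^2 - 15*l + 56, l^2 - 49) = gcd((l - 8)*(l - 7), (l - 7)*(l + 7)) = l - 7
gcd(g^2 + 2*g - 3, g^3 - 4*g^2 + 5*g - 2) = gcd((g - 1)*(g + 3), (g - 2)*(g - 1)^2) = g - 1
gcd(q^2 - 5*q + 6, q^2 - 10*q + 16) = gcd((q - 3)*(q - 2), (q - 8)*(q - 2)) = q - 2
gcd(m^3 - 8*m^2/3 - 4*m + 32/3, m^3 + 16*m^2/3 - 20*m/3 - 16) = m - 2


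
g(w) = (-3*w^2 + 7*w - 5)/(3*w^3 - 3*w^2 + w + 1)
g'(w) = (7 - 6*w)/(3*w^3 - 3*w^2 + w + 1) + (-9*w^2 + 6*w - 1)*(-3*w^2 + 7*w - 5)/(3*w^3 - 3*w^2 + w + 1)^2 = 3*(3*w^4 - 14*w^3 + 21*w^2 - 12*w + 4)/(9*w^6 - 18*w^5 + 15*w^4 - 5*w^2 + 2*w + 1)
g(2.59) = -0.20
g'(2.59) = 0.01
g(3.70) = -0.17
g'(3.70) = 0.02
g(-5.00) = 0.25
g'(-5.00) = 0.06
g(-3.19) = 0.44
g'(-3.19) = 0.18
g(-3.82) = 0.35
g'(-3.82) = 0.12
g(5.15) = -0.14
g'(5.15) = 0.02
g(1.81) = -0.20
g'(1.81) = 0.01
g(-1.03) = 2.37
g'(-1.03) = 4.08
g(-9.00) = 0.13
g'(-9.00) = 0.02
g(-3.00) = 0.48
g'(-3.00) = 0.21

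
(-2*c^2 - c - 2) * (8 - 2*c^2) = 4*c^4 + 2*c^3 - 12*c^2 - 8*c - 16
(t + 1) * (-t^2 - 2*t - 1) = -t^3 - 3*t^2 - 3*t - 1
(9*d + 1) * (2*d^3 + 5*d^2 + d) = 18*d^4 + 47*d^3 + 14*d^2 + d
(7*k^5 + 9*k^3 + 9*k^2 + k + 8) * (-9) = -63*k^5 - 81*k^3 - 81*k^2 - 9*k - 72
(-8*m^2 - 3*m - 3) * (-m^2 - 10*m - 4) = 8*m^4 + 83*m^3 + 65*m^2 + 42*m + 12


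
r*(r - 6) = r^2 - 6*r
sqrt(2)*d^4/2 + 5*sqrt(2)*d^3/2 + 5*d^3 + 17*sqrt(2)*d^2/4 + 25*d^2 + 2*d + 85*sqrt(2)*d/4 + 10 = (d + 5)*(d + sqrt(2)/2)*(d + 4*sqrt(2))*(sqrt(2)*d/2 + 1/2)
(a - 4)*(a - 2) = a^2 - 6*a + 8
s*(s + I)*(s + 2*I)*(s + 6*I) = s^4 + 9*I*s^3 - 20*s^2 - 12*I*s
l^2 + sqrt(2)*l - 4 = (l - sqrt(2))*(l + 2*sqrt(2))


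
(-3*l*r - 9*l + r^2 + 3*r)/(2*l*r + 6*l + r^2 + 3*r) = (-3*l + r)/(2*l + r)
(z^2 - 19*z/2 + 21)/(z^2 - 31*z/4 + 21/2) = 2*(2*z - 7)/(4*z - 7)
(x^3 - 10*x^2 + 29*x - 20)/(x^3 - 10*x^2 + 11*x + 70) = (x^2 - 5*x + 4)/(x^2 - 5*x - 14)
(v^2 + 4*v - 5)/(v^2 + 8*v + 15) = (v - 1)/(v + 3)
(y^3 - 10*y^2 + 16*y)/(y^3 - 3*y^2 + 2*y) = (y - 8)/(y - 1)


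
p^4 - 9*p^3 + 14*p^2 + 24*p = p*(p - 6)*(p - 4)*(p + 1)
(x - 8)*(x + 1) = x^2 - 7*x - 8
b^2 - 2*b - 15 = (b - 5)*(b + 3)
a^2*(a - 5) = a^3 - 5*a^2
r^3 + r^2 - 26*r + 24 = (r - 4)*(r - 1)*(r + 6)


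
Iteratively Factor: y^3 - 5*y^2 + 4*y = (y)*(y^2 - 5*y + 4) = y*(y - 1)*(y - 4)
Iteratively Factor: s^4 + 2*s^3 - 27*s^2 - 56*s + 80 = (s - 5)*(s^3 + 7*s^2 + 8*s - 16) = (s - 5)*(s - 1)*(s^2 + 8*s + 16) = (s - 5)*(s - 1)*(s + 4)*(s + 4)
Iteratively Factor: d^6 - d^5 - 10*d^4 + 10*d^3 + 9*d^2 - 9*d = (d - 1)*(d^5 - 10*d^3 + 9*d) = (d - 1)*(d + 3)*(d^4 - 3*d^3 - d^2 + 3*d) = (d - 1)*(d + 1)*(d + 3)*(d^3 - 4*d^2 + 3*d) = (d - 1)^2*(d + 1)*(d + 3)*(d^2 - 3*d) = d*(d - 1)^2*(d + 1)*(d + 3)*(d - 3)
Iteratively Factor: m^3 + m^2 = (m)*(m^2 + m) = m*(m + 1)*(m)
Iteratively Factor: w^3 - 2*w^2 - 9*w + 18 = (w - 3)*(w^2 + w - 6) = (w - 3)*(w + 3)*(w - 2)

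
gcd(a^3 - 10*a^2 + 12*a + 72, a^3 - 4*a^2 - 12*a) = a^2 - 4*a - 12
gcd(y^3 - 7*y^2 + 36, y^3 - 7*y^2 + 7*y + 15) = y - 3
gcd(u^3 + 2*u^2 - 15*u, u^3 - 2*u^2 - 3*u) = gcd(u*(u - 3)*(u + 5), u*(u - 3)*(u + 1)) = u^2 - 3*u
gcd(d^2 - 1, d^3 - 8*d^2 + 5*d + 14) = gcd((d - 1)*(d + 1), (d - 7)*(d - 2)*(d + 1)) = d + 1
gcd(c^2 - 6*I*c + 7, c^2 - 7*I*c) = c - 7*I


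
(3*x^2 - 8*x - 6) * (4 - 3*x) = -9*x^3 + 36*x^2 - 14*x - 24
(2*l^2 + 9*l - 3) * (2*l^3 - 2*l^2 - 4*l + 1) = 4*l^5 + 14*l^4 - 32*l^3 - 28*l^2 + 21*l - 3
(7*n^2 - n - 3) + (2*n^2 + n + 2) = 9*n^2 - 1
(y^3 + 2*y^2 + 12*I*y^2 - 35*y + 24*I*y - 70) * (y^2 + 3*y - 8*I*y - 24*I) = y^5 + 5*y^4 + 4*I*y^4 + 67*y^3 + 20*I*y^3 + 305*y^2 + 304*I*y^2 + 366*y + 1400*I*y + 1680*I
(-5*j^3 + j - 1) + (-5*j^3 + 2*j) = -10*j^3 + 3*j - 1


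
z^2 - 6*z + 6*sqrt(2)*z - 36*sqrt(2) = (z - 6)*(z + 6*sqrt(2))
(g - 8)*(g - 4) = g^2 - 12*g + 32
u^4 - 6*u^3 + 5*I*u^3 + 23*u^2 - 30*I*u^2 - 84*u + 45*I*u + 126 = (u - 3)^2*(u - 2*I)*(u + 7*I)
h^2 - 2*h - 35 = (h - 7)*(h + 5)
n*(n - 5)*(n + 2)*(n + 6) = n^4 + 3*n^3 - 28*n^2 - 60*n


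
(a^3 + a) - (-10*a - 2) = a^3 + 11*a + 2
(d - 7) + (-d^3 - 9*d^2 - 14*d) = -d^3 - 9*d^2 - 13*d - 7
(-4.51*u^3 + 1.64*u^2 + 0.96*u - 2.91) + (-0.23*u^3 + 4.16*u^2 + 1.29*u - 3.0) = -4.74*u^3 + 5.8*u^2 + 2.25*u - 5.91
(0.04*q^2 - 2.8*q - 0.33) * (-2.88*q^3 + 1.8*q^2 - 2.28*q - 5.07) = -0.1152*q^5 + 8.136*q^4 - 4.1808*q^3 + 5.5872*q^2 + 14.9484*q + 1.6731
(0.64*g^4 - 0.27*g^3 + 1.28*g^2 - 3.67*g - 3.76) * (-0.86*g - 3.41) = -0.5504*g^5 - 1.9502*g^4 - 0.1801*g^3 - 1.2086*g^2 + 15.7483*g + 12.8216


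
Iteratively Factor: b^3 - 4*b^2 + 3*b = (b - 3)*(b^2 - b) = b*(b - 3)*(b - 1)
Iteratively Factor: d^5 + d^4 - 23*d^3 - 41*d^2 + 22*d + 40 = (d + 2)*(d^4 - d^3 - 21*d^2 + d + 20) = (d - 5)*(d + 2)*(d^3 + 4*d^2 - d - 4) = (d - 5)*(d + 1)*(d + 2)*(d^2 + 3*d - 4) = (d - 5)*(d + 1)*(d + 2)*(d + 4)*(d - 1)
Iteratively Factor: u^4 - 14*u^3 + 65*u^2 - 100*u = (u - 5)*(u^3 - 9*u^2 + 20*u) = (u - 5)^2*(u^2 - 4*u) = (u - 5)^2*(u - 4)*(u)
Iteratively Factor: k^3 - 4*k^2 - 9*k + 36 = (k - 3)*(k^2 - k - 12) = (k - 4)*(k - 3)*(k + 3)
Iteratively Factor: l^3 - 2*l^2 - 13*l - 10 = (l - 5)*(l^2 + 3*l + 2) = (l - 5)*(l + 2)*(l + 1)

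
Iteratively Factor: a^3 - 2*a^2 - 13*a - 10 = (a - 5)*(a^2 + 3*a + 2) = (a - 5)*(a + 1)*(a + 2)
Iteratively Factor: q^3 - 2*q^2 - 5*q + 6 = (q + 2)*(q^2 - 4*q + 3) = (q - 1)*(q + 2)*(q - 3)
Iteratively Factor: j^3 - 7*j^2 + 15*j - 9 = (j - 3)*(j^2 - 4*j + 3) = (j - 3)*(j - 1)*(j - 3)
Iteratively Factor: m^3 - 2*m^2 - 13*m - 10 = (m + 2)*(m^2 - 4*m - 5) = (m + 1)*(m + 2)*(m - 5)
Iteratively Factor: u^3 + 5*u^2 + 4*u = (u)*(u^2 + 5*u + 4) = u*(u + 4)*(u + 1)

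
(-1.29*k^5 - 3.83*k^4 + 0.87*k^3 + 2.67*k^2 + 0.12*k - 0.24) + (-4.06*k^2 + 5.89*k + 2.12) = -1.29*k^5 - 3.83*k^4 + 0.87*k^3 - 1.39*k^2 + 6.01*k + 1.88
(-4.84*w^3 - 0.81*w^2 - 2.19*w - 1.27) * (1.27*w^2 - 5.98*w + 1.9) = -6.1468*w^5 + 27.9145*w^4 - 7.1335*w^3 + 9.9443*w^2 + 3.4336*w - 2.413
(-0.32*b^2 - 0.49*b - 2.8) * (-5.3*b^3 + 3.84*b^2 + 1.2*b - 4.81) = 1.696*b^5 + 1.3682*b^4 + 12.5744*b^3 - 9.8008*b^2 - 1.0031*b + 13.468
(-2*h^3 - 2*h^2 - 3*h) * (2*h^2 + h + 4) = -4*h^5 - 6*h^4 - 16*h^3 - 11*h^2 - 12*h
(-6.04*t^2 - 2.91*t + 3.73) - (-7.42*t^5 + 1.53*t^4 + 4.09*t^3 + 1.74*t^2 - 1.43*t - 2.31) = 7.42*t^5 - 1.53*t^4 - 4.09*t^3 - 7.78*t^2 - 1.48*t + 6.04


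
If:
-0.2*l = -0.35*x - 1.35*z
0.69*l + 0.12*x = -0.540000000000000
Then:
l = 0.610169491525424*z - 0.711864406779661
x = -3.50847457627119*z - 0.406779661016949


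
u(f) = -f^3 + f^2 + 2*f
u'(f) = -3*f^2 + 2*f + 2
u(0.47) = 1.06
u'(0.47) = 2.28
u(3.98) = -39.24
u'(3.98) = -37.56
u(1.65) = 1.53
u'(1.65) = -2.87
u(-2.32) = 13.23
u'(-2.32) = -18.79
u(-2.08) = 9.17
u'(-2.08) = -15.14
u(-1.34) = 1.52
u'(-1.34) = -6.07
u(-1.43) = 2.11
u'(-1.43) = -6.99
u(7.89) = -413.14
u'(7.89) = -168.98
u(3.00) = -12.00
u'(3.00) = -19.00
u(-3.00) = 30.00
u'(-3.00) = -31.00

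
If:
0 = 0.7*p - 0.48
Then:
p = 0.69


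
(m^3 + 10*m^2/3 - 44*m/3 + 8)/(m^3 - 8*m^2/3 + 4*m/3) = (m + 6)/m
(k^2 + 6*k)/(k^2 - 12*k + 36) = k*(k + 6)/(k^2 - 12*k + 36)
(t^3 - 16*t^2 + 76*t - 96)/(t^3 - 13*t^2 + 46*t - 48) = (t - 6)/(t - 3)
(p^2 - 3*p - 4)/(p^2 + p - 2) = (p^2 - 3*p - 4)/(p^2 + p - 2)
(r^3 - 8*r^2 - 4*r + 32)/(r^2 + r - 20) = (r^3 - 8*r^2 - 4*r + 32)/(r^2 + r - 20)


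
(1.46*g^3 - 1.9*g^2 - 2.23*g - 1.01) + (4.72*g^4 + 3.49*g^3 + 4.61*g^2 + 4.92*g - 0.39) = 4.72*g^4 + 4.95*g^3 + 2.71*g^2 + 2.69*g - 1.4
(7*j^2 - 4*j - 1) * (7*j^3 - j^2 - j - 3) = 49*j^5 - 35*j^4 - 10*j^3 - 16*j^2 + 13*j + 3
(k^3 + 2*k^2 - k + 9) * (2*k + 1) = 2*k^4 + 5*k^3 + 17*k + 9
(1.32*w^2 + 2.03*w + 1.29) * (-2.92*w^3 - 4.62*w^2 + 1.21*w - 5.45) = -3.8544*w^5 - 12.026*w^4 - 11.5482*w^3 - 10.6975*w^2 - 9.5026*w - 7.0305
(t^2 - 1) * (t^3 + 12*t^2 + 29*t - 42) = t^5 + 12*t^4 + 28*t^3 - 54*t^2 - 29*t + 42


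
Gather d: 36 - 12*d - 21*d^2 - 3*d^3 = -3*d^3 - 21*d^2 - 12*d + 36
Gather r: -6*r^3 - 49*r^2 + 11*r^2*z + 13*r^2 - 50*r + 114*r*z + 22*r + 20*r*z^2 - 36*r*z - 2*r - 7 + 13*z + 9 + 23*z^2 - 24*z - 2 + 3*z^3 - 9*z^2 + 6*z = -6*r^3 + r^2*(11*z - 36) + r*(20*z^2 + 78*z - 30) + 3*z^3 + 14*z^2 - 5*z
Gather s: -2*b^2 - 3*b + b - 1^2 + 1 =-2*b^2 - 2*b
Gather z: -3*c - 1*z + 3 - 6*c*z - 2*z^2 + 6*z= -3*c - 2*z^2 + z*(5 - 6*c) + 3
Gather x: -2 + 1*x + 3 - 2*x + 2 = 3 - x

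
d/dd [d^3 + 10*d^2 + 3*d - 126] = 3*d^2 + 20*d + 3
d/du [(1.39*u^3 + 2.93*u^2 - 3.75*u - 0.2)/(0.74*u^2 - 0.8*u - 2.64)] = (1.0286*u^4 - 2.224*u^3 - 10.5778*u^2 - 15.1744*u + 9.74)/(0.5476*u^4 - 1.184*u^3 - 3.2672*u^2 + 4.224*u + 6.9696)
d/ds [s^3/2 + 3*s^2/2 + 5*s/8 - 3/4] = 3*s^2/2 + 3*s + 5/8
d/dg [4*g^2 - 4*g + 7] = 8*g - 4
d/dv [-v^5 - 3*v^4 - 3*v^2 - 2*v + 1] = -5*v^4 - 12*v^3 - 6*v - 2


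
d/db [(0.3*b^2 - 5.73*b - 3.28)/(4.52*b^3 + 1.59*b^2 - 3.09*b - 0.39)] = (-1.356*b^4 + 51.7992*b^3 + 52.6605*b^2 + 10.1964*b - 7.9005)/(20.4304*b^6 + 14.3736*b^5 - 25.4055*b^4 - 13.3518*b^3 + 8.3079*b^2 + 2.4102*b + 0.1521)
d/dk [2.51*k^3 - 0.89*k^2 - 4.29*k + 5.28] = 7.53*k^2 - 1.78*k - 4.29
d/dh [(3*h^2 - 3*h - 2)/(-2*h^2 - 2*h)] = (-3*h^2 - 2*h - 1)/(h^2*(h^2 + 2*h + 1))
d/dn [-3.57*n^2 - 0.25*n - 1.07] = -7.14*n - 0.25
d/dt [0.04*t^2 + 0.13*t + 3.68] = 0.08*t + 0.13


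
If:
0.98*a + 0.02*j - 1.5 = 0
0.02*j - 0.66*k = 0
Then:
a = 1.53061224489796 - 0.673469387755102*k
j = 33.0*k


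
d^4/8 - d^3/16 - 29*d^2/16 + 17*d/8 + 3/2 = (d/4 + 1)*(d/2 + 1/4)*(d - 3)*(d - 2)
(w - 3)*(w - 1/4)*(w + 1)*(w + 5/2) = w^4 + w^3/4 - 65*w^2/8 - 11*w/2 + 15/8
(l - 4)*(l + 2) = l^2 - 2*l - 8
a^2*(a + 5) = a^3 + 5*a^2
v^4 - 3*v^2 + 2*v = v*(v - 1)^2*(v + 2)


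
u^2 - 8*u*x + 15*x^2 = (u - 5*x)*(u - 3*x)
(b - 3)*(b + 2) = b^2 - b - 6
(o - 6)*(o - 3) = o^2 - 9*o + 18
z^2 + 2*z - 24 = (z - 4)*(z + 6)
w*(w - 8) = w^2 - 8*w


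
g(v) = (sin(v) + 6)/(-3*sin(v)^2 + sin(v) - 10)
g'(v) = (6*sin(v)*cos(v) - cos(v))*(sin(v) + 6)/(-3*sin(v)^2 + sin(v) - 10)^2 + cos(v)/(-3*sin(v)^2 + sin(v) - 10) = (3*sin(v)^2 + 36*sin(v) - 16)*cos(v)/(3*sin(v)^2 - sin(v) + 10)^2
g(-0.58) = -0.48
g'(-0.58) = -0.22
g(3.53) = -0.52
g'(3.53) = 0.23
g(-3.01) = -0.58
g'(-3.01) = 0.20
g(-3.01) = -0.58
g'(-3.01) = 0.20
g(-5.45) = -0.62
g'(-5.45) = 0.07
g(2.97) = -0.62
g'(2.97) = 0.10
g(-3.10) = -0.59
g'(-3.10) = 0.17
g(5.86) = -0.51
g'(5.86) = -0.23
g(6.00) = -0.54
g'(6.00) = -0.22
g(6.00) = -0.54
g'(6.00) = -0.22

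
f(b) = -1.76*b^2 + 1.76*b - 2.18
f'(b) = 1.76 - 3.52*b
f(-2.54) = -18.01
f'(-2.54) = 10.70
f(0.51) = -1.74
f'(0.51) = -0.04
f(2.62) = -9.65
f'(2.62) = -7.46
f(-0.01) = -2.20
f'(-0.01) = 1.80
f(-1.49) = -8.71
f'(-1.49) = 7.00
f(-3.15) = -25.19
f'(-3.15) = 12.85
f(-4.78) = -50.81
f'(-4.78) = 18.59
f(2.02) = -5.81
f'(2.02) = -5.35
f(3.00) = -12.74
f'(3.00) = -8.80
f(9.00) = -128.90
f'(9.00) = -29.92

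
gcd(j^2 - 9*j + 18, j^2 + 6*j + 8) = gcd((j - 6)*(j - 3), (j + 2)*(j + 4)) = 1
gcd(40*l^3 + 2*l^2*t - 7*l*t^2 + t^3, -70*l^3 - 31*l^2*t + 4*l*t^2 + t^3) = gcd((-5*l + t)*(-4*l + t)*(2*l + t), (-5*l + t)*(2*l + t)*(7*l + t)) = -10*l^2 - 3*l*t + t^2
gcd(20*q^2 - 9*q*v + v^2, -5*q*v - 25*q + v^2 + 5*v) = 5*q - v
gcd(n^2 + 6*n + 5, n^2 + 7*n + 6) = n + 1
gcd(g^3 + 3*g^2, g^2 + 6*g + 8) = 1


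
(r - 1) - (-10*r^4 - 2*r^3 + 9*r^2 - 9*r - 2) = 10*r^4 + 2*r^3 - 9*r^2 + 10*r + 1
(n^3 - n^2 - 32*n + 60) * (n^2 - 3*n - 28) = n^5 - 4*n^4 - 57*n^3 + 184*n^2 + 716*n - 1680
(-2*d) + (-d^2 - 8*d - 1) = -d^2 - 10*d - 1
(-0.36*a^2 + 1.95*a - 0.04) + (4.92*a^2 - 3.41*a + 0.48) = 4.56*a^2 - 1.46*a + 0.44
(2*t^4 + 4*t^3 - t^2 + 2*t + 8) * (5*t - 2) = 10*t^5 + 16*t^4 - 13*t^3 + 12*t^2 + 36*t - 16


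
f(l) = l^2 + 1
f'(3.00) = 6.00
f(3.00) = 10.00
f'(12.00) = 24.00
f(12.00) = 145.00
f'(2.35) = 4.70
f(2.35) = 6.52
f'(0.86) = 1.72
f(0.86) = 1.74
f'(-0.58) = -1.16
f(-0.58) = 1.34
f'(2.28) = 4.56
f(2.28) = 6.20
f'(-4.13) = -8.26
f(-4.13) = 18.06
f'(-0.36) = -0.72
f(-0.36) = 1.13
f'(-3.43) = -6.86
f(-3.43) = 12.76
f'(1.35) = 2.70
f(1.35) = 2.82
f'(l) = 2*l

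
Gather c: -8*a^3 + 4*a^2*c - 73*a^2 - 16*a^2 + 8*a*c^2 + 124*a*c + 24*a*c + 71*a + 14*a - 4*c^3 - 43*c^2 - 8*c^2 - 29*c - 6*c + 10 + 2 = -8*a^3 - 89*a^2 + 85*a - 4*c^3 + c^2*(8*a - 51) + c*(4*a^2 + 148*a - 35) + 12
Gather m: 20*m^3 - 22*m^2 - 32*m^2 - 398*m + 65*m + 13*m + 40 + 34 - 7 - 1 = 20*m^3 - 54*m^2 - 320*m + 66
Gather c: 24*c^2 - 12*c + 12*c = 24*c^2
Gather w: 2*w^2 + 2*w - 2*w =2*w^2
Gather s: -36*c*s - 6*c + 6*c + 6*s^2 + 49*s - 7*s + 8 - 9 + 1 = 6*s^2 + s*(42 - 36*c)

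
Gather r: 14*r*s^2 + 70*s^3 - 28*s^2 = 14*r*s^2 + 70*s^3 - 28*s^2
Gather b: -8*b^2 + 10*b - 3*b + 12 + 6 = -8*b^2 + 7*b + 18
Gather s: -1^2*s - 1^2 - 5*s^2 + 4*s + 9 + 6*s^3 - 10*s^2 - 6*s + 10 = 6*s^3 - 15*s^2 - 3*s + 18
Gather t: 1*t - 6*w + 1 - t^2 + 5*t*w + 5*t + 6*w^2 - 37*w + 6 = -t^2 + t*(5*w + 6) + 6*w^2 - 43*w + 7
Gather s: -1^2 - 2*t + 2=1 - 2*t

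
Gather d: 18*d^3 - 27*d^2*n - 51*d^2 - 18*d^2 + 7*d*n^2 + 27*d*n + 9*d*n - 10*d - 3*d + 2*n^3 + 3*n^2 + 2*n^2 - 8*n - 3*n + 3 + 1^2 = 18*d^3 + d^2*(-27*n - 69) + d*(7*n^2 + 36*n - 13) + 2*n^3 + 5*n^2 - 11*n + 4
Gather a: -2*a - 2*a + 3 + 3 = 6 - 4*a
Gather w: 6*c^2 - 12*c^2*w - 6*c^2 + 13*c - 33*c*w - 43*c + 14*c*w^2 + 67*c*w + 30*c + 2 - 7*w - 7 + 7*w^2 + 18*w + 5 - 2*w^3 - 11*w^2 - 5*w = -2*w^3 + w^2*(14*c - 4) + w*(-12*c^2 + 34*c + 6)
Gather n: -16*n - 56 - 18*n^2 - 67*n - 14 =-18*n^2 - 83*n - 70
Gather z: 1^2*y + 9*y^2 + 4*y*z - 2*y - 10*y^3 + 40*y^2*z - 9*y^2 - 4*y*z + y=-10*y^3 + 40*y^2*z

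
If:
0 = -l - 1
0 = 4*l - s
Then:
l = -1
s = -4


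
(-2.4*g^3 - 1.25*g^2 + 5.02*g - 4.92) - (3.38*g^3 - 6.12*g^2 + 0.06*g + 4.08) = -5.78*g^3 + 4.87*g^2 + 4.96*g - 9.0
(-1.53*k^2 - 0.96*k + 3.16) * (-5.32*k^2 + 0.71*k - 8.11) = 8.1396*k^4 + 4.0209*k^3 - 5.0845*k^2 + 10.0292*k - 25.6276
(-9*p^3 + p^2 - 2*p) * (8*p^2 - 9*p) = -72*p^5 + 89*p^4 - 25*p^3 + 18*p^2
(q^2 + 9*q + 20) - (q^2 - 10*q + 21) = 19*q - 1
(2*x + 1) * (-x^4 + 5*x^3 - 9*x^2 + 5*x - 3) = -2*x^5 + 9*x^4 - 13*x^3 + x^2 - x - 3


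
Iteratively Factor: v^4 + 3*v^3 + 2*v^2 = (v + 1)*(v^3 + 2*v^2) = v*(v + 1)*(v^2 + 2*v) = v*(v + 1)*(v + 2)*(v)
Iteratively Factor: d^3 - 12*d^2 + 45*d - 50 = (d - 5)*(d^2 - 7*d + 10) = (d - 5)^2*(d - 2)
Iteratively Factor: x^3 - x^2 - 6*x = (x - 3)*(x^2 + 2*x) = x*(x - 3)*(x + 2)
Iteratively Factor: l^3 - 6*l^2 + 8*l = (l)*(l^2 - 6*l + 8) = l*(l - 4)*(l - 2)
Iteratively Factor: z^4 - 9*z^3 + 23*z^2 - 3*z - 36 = (z - 3)*(z^3 - 6*z^2 + 5*z + 12) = (z - 3)*(z + 1)*(z^2 - 7*z + 12) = (z - 4)*(z - 3)*(z + 1)*(z - 3)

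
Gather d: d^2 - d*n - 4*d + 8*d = d^2 + d*(4 - n)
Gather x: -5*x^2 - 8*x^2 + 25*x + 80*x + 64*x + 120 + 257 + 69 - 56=-13*x^2 + 169*x + 390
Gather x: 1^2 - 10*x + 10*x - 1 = 0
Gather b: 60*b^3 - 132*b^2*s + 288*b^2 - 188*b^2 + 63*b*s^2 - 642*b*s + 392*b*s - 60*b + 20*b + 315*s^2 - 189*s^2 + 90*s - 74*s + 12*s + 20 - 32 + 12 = 60*b^3 + b^2*(100 - 132*s) + b*(63*s^2 - 250*s - 40) + 126*s^2 + 28*s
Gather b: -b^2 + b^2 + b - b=0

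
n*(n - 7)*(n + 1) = n^3 - 6*n^2 - 7*n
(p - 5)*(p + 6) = p^2 + p - 30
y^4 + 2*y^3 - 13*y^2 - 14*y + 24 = (y - 3)*(y - 1)*(y + 2)*(y + 4)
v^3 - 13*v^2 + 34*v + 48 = (v - 8)*(v - 6)*(v + 1)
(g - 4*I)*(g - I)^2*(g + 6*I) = g^4 + 27*g^2 - 50*I*g - 24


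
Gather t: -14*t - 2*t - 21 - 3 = -16*t - 24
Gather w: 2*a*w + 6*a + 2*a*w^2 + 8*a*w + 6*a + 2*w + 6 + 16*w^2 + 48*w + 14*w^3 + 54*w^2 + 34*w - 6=12*a + 14*w^3 + w^2*(2*a + 70) + w*(10*a + 84)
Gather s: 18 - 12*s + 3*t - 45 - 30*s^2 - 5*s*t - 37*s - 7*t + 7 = -30*s^2 + s*(-5*t - 49) - 4*t - 20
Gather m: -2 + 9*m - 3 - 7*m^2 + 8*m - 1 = -7*m^2 + 17*m - 6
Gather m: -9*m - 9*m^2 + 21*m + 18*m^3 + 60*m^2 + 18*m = 18*m^3 + 51*m^2 + 30*m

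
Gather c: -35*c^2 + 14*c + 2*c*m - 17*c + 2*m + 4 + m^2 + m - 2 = -35*c^2 + c*(2*m - 3) + m^2 + 3*m + 2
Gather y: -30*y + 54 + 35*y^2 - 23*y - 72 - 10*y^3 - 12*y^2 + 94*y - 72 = -10*y^3 + 23*y^2 + 41*y - 90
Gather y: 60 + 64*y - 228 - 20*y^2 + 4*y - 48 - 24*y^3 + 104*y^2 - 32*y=-24*y^3 + 84*y^2 + 36*y - 216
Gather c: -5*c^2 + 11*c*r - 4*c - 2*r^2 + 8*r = -5*c^2 + c*(11*r - 4) - 2*r^2 + 8*r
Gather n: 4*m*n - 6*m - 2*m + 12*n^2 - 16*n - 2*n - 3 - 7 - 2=-8*m + 12*n^2 + n*(4*m - 18) - 12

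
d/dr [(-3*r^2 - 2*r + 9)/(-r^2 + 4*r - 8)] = 2*(-7*r^2 + 33*r - 10)/(r^4 - 8*r^3 + 32*r^2 - 64*r + 64)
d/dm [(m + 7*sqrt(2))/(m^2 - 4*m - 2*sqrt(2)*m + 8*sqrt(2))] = (m^2 - 4*m - 2*sqrt(2)*m + 2*(m + 7*sqrt(2))*(-m + sqrt(2) + 2) + 8*sqrt(2))/(m^2 - 4*m - 2*sqrt(2)*m + 8*sqrt(2))^2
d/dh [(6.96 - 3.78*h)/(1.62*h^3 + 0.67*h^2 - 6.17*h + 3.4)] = (12.2472*h^3 - 31.293*h^2 - 9.3264*h + 30.0912)/(2.6244*h^6 + 2.1708*h^5 - 19.5419*h^4 + 2.7482*h^3 + 42.6249*h^2 - 41.956*h + 11.56)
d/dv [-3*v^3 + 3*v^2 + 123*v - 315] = -9*v^2 + 6*v + 123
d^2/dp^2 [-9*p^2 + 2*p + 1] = -18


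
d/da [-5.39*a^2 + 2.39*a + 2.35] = 2.39 - 10.78*a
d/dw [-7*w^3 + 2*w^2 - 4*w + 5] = -21*w^2 + 4*w - 4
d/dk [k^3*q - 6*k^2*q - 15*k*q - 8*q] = 3*q*(k^2 - 4*k - 5)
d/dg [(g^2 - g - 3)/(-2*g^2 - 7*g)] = 3*(-3*g^2 - 4*g - 7)/(g^2*(4*g^2 + 28*g + 49))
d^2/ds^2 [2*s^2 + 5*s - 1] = 4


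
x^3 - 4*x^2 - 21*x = x*(x - 7)*(x + 3)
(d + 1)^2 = d^2 + 2*d + 1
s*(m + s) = m*s + s^2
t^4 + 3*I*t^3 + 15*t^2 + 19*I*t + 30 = (t - 3*I)*(t - I)*(t + 2*I)*(t + 5*I)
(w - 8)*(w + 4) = w^2 - 4*w - 32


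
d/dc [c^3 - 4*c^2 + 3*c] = 3*c^2 - 8*c + 3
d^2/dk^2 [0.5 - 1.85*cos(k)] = 1.85*cos(k)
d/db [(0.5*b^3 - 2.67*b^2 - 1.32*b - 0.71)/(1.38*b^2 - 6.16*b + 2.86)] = (0.69*b^4 - 6.16*b^3 + 22.5588*b^2 - 13.3128*b - 8.1488)/(1.9044*b^4 - 17.0016*b^3 + 45.8392*b^2 - 35.2352*b + 8.1796)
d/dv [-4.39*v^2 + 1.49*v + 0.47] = 1.49 - 8.78*v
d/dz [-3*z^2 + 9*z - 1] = 9 - 6*z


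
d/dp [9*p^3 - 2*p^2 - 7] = p*(27*p - 4)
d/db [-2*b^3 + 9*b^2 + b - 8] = -6*b^2 + 18*b + 1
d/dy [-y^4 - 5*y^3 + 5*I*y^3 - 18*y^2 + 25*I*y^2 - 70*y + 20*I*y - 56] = -4*y^3 + y^2*(-15 + 15*I) + y*(-36 + 50*I) - 70 + 20*I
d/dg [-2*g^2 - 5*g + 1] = -4*g - 5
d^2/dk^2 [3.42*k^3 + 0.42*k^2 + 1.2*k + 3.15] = 20.52*k + 0.84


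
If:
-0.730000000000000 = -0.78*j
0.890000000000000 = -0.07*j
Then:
No Solution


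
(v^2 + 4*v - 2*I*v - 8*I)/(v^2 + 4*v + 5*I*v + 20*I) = (v - 2*I)/(v + 5*I)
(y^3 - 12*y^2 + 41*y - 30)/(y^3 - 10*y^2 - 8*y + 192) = (y^2 - 6*y + 5)/(y^2 - 4*y - 32)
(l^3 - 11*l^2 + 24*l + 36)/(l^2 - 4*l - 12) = (l^2 - 5*l - 6)/(l + 2)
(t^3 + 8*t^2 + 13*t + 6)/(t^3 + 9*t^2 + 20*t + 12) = (t + 1)/(t + 2)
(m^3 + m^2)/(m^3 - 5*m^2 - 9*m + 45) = m^2*(m + 1)/(m^3 - 5*m^2 - 9*m + 45)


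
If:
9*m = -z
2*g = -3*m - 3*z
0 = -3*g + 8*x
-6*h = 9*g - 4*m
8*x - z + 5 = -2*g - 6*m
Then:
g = -4/5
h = 52/45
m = -1/15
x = -3/10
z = 3/5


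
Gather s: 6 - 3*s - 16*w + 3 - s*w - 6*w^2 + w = s*(-w - 3) - 6*w^2 - 15*w + 9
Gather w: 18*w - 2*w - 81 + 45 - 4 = 16*w - 40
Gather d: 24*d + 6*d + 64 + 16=30*d + 80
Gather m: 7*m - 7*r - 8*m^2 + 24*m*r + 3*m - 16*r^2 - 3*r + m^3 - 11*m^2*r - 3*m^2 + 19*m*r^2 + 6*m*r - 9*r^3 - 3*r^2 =m^3 + m^2*(-11*r - 11) + m*(19*r^2 + 30*r + 10) - 9*r^3 - 19*r^2 - 10*r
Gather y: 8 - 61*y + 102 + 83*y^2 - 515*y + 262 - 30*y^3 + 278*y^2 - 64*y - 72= -30*y^3 + 361*y^2 - 640*y + 300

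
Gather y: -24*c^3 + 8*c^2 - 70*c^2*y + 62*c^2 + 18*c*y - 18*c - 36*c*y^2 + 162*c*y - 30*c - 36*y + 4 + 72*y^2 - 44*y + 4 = -24*c^3 + 70*c^2 - 48*c + y^2*(72 - 36*c) + y*(-70*c^2 + 180*c - 80) + 8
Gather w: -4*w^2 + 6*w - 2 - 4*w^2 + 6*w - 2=-8*w^2 + 12*w - 4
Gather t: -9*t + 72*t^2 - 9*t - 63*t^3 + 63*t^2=-63*t^3 + 135*t^2 - 18*t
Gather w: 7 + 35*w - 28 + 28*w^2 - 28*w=28*w^2 + 7*w - 21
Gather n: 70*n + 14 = 70*n + 14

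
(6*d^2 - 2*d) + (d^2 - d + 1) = 7*d^2 - 3*d + 1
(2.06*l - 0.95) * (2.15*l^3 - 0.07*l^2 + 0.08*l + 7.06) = 4.429*l^4 - 2.1867*l^3 + 0.2313*l^2 + 14.4676*l - 6.707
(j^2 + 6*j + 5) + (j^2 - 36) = 2*j^2 + 6*j - 31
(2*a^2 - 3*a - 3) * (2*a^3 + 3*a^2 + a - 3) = 4*a^5 - 13*a^3 - 18*a^2 + 6*a + 9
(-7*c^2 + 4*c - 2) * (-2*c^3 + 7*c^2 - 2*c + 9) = 14*c^5 - 57*c^4 + 46*c^3 - 85*c^2 + 40*c - 18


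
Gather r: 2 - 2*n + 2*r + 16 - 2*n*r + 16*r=-2*n + r*(18 - 2*n) + 18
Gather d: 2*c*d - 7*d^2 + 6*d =-7*d^2 + d*(2*c + 6)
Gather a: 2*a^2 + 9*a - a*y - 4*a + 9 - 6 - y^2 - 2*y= 2*a^2 + a*(5 - y) - y^2 - 2*y + 3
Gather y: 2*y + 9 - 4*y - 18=-2*y - 9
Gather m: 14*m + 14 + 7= 14*m + 21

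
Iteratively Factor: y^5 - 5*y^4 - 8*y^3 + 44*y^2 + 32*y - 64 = (y + 2)*(y^4 - 7*y^3 + 6*y^2 + 32*y - 32) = (y + 2)^2*(y^3 - 9*y^2 + 24*y - 16) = (y - 4)*(y + 2)^2*(y^2 - 5*y + 4) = (y - 4)^2*(y + 2)^2*(y - 1)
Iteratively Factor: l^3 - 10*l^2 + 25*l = (l - 5)*(l^2 - 5*l) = (l - 5)^2*(l)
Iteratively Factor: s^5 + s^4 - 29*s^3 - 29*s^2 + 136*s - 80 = (s + 4)*(s^4 - 3*s^3 - 17*s^2 + 39*s - 20) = (s + 4)^2*(s^3 - 7*s^2 + 11*s - 5) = (s - 1)*(s + 4)^2*(s^2 - 6*s + 5) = (s - 5)*(s - 1)*(s + 4)^2*(s - 1)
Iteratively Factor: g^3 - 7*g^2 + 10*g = (g)*(g^2 - 7*g + 10) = g*(g - 5)*(g - 2)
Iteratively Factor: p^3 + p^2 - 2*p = (p + 2)*(p^2 - p) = (p - 1)*(p + 2)*(p)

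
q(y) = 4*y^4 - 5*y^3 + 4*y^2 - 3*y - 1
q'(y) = 16*y^3 - 15*y^2 + 8*y - 3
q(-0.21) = -0.14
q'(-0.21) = -5.49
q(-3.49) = 864.15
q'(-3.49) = -893.76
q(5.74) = 3510.15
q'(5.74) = 2574.61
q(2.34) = 69.75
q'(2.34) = 138.59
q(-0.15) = -0.44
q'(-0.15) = -4.59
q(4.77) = 1603.82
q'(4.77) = 1430.37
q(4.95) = 1877.21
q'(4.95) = 1609.66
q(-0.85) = 9.60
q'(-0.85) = -30.46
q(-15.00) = 220319.00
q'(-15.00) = -57498.00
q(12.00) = 74843.00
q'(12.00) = 25581.00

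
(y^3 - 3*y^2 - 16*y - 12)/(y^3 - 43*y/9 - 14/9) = 9*(y^2 - 5*y - 6)/(9*y^2 - 18*y - 7)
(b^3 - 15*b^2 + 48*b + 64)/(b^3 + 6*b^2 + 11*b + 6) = (b^2 - 16*b + 64)/(b^2 + 5*b + 6)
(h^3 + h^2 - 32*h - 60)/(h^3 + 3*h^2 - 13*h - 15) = (h^2 - 4*h - 12)/(h^2 - 2*h - 3)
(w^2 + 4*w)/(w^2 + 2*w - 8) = w/(w - 2)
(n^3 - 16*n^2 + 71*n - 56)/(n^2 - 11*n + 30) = (n^3 - 16*n^2 + 71*n - 56)/(n^2 - 11*n + 30)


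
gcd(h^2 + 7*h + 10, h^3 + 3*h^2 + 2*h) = h + 2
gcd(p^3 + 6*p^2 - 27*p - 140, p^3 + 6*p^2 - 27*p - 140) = p^3 + 6*p^2 - 27*p - 140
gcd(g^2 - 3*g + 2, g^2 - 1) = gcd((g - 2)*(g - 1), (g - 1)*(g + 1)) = g - 1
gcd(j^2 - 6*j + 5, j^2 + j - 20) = 1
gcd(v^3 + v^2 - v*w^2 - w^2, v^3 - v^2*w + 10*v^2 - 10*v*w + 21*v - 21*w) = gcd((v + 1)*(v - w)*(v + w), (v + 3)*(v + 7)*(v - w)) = v - w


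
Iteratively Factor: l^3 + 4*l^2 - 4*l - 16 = (l - 2)*(l^2 + 6*l + 8) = (l - 2)*(l + 4)*(l + 2)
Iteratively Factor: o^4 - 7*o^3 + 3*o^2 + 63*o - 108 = (o - 3)*(o^3 - 4*o^2 - 9*o + 36) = (o - 4)*(o - 3)*(o^2 - 9) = (o - 4)*(o - 3)^2*(o + 3)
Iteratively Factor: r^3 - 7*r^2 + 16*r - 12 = (r - 2)*(r^2 - 5*r + 6) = (r - 3)*(r - 2)*(r - 2)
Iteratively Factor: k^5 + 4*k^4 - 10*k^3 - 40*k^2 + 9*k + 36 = (k - 3)*(k^4 + 7*k^3 + 11*k^2 - 7*k - 12) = (k - 3)*(k - 1)*(k^3 + 8*k^2 + 19*k + 12) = (k - 3)*(k - 1)*(k + 3)*(k^2 + 5*k + 4) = (k - 3)*(k - 1)*(k + 1)*(k + 3)*(k + 4)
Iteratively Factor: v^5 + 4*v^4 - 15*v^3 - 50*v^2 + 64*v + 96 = (v + 1)*(v^4 + 3*v^3 - 18*v^2 - 32*v + 96) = (v - 2)*(v + 1)*(v^3 + 5*v^2 - 8*v - 48) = (v - 2)*(v + 1)*(v + 4)*(v^2 + v - 12) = (v - 3)*(v - 2)*(v + 1)*(v + 4)*(v + 4)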